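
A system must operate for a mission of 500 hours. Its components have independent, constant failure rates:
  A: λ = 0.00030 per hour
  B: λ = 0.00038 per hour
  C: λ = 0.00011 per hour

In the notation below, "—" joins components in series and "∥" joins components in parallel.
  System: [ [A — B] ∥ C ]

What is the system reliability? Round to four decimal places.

0.9846

R(A) = exp(−0.00030 × 500) = 0.860708
R(B) = exp(−0.00038 × 500) = 0.826959
R(C) = exp(−0.00011 × 500) = 0.946485
Series (A and B): 0.860708 × 0.826959 = 0.711770
Parallel ([0.711770] and C): 1 − (1 − 0.711770)(1 − 0.946485) = 0.9846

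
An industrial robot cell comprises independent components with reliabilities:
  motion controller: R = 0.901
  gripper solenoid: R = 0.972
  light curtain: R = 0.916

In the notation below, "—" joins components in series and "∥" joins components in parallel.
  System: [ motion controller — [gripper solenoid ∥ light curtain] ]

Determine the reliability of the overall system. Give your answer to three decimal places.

Parallel (gripper solenoid and light curtain): 1 − (1 − 0.97200)(1 − 0.91600) = 0.99765
Series (motion controller and [0.99765]): 0.90100 × 0.99765 = 0.899

0.899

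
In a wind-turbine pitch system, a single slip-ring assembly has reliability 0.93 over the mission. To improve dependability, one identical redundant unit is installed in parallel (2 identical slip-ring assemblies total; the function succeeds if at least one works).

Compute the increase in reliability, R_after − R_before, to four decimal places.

R_before = 0.93
R_after = 1 − (1 − 0.93)^2 = 0.9951
ΔR = 0.9951 − 0.93 = 0.0651

0.0651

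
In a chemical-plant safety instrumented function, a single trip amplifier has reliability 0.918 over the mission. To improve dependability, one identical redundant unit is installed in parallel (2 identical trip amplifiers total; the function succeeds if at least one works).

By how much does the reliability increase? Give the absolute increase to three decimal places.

R_before = 0.918
R_after = 1 − (1 − 0.918)^2 = 0.993
ΔR = 0.993 − 0.918 = 0.075

0.075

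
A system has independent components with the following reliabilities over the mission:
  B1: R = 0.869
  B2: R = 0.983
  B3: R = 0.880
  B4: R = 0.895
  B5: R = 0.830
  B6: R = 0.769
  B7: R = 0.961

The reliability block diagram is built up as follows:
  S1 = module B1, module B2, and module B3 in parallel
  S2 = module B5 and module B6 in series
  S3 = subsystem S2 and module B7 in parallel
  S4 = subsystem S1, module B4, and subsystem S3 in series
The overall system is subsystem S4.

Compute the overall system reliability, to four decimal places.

Parallel (B1, B2, and B3): 1 − (1 − 0.869000)(1 − 0.983000)(1 − 0.880000) = 0.999733
Series (B5 and B6): 0.830000 × 0.769000 = 0.638270
Parallel ([0.638270] and B7): 1 − (1 − 0.638270)(1 − 0.961000) = 0.985893
Series ([0.999733], B4, and [0.985893]): 0.999733 × 0.895000 × 0.985893 = 0.8821

0.8821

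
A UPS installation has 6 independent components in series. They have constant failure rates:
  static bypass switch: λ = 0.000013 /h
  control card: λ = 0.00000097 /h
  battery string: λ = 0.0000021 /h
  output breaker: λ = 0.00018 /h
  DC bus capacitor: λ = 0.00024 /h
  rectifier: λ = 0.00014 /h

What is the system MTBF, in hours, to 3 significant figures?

Series of exponential components: λ_sys = Σ λ_i
λ_sys = 0.000013 + 0.00000097 + 0.0000021 + 0.00018 + 0.00024 + 0.00014 = 5.7607e-04 /h
MTBF = 1 / λ_sys = 1740 h

1740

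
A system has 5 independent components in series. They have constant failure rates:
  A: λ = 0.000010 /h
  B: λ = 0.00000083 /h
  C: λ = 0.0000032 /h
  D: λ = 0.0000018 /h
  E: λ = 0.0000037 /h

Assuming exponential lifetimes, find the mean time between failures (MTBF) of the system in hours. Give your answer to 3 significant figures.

Series of exponential components: λ_sys = Σ λ_i
λ_sys = 0.000010 + 0.00000083 + 0.0000032 + 0.0000018 + 0.0000037 = 1.9530e-05 /h
MTBF = 1 / λ_sys = 51200 h

51200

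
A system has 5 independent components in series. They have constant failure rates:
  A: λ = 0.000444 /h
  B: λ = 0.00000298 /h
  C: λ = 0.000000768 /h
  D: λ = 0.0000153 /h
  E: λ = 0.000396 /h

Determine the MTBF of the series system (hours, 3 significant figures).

1160

Series of exponential components: λ_sys = Σ λ_i
λ_sys = 0.000444 + 0.00000298 + 0.000000768 + 0.0000153 + 0.000396 = 8.5905e-04 /h
MTBF = 1 / λ_sys = 1160 h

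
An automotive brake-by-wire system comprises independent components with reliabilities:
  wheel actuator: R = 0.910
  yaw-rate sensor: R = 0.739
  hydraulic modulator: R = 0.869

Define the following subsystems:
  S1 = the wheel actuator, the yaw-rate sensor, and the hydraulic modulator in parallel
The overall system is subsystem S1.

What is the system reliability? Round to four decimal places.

Parallel (wheel actuator, yaw-rate sensor, and hydraulic modulator): 1 − (1 − 0.910000)(1 − 0.739000)(1 − 0.869000) = 0.9969

0.9969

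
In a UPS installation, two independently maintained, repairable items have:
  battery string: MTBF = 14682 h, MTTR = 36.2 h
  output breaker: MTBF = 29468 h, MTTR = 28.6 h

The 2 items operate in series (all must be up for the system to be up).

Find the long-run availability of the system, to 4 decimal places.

0.9966

A(battery string) = MTBF/(MTBF+MTTR) = 14682/(14682+36.2) = 0.997540
A(output breaker) = MTBF/(MTBF+MTTR) = 29468/(29468+28.6) = 0.999030
Series availability: 0.997540 × 0.999030 = 0.9966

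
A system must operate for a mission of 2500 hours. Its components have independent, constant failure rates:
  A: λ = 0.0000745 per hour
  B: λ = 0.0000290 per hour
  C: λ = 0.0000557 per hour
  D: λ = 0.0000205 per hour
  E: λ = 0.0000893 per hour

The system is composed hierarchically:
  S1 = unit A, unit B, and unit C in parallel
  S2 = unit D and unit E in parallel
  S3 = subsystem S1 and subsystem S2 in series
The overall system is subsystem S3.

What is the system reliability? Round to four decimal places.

0.9885

R(A) = exp(−0.0000745 × 2500) = 0.830066
R(B) = exp(−0.0000290 × 2500) = 0.930066
R(C) = exp(−0.0000557 × 2500) = 0.870010
R(D) = exp(−0.0000205 × 2500) = 0.950041
R(E) = exp(−0.0000893 × 2500) = 0.799915
Parallel (A, B, and C): 1 − (1 − 0.830066)(1 − 0.930066)(1 − 0.870010) = 0.998455
Parallel (D and E): 1 − (1 − 0.950041)(1 − 0.799915) = 0.990004
Series ([0.998455] and [0.990004]): 0.998455 × 0.990004 = 0.9885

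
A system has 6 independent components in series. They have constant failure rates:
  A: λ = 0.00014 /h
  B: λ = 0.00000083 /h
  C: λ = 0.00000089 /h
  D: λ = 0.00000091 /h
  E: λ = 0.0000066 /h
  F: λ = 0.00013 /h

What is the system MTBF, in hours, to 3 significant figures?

3580

Series of exponential components: λ_sys = Σ λ_i
λ_sys = 0.00014 + 0.00000083 + 0.00000089 + 0.00000091 + 0.0000066 + 0.00013 = 2.7923e-04 /h
MTBF = 1 / λ_sys = 3580 h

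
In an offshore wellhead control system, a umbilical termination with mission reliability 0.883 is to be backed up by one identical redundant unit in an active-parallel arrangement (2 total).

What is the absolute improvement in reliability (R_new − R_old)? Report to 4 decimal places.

R_before = 0.883
R_after = 1 − (1 − 0.883)^2 = 0.9863
ΔR = 0.9863 − 0.883 = 0.1033

0.1033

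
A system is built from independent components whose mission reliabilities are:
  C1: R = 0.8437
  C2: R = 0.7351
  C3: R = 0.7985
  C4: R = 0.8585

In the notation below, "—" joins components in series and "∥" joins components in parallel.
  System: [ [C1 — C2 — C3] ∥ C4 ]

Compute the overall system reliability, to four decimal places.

0.9286

Series (C1, C2, and C3): 0.843700 × 0.735100 × 0.798500 = 0.495233
Parallel ([0.495233] and C4): 1 − (1 − 0.495233)(1 − 0.858500) = 0.9286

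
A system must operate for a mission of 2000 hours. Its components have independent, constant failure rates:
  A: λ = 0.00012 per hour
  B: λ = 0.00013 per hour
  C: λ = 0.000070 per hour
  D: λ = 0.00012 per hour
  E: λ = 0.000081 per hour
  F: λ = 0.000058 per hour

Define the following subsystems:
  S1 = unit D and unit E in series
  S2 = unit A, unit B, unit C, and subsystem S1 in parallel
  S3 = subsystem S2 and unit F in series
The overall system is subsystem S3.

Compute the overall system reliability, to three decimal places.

R(A) = exp(−0.00012 × 2000) = 0.78663
R(B) = exp(−0.00013 × 2000) = 0.77105
R(C) = exp(−0.000070 × 2000) = 0.86936
R(D) = exp(−0.00012 × 2000) = 0.78663
R(E) = exp(−0.000081 × 2000) = 0.85044
R(F) = exp(−0.000058 × 2000) = 0.89048
Series (D and E): 0.78663 × 0.85044 = 0.66898
Parallel (A, B, C, and [0.66898]): 1 − (1 − 0.78663)(1 − 0.77105)(1 − 0.86936)(1 − 0.66898) = 0.99789
Series ([0.99789] and F): 0.99789 × 0.89048 = 0.889

0.889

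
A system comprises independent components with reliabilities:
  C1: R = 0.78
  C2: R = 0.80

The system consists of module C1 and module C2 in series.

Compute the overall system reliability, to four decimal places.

0.6240

Series (C1 and C2): 0.780000 × 0.800000 = 0.6240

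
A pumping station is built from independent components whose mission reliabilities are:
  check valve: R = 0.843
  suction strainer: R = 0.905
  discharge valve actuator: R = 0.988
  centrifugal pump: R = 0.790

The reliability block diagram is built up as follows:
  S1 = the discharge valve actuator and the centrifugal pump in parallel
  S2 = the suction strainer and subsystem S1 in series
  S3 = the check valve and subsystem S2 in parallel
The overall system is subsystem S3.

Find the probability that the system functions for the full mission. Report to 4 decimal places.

0.9847

Parallel (discharge valve actuator and centrifugal pump): 1 − (1 − 0.988000)(1 − 0.790000) = 0.997480
Series (suction strainer and [0.997480]): 0.905000 × 0.997480 = 0.902719
Parallel (check valve and [0.902719]): 1 − (1 − 0.843000)(1 − 0.902719) = 0.9847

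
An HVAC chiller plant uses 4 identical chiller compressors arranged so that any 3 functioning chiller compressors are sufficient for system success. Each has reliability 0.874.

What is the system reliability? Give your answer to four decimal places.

R = Σ_{i=3}^{4} C(4,i) p^i (1−p)^{4−i} with p = 0.874
C(4,3)·0.874^3·0.126^1 = 0.336484
C(4,4)·0.874^4·0.126^0 = 0.583507
Sum = 0.9200

0.9200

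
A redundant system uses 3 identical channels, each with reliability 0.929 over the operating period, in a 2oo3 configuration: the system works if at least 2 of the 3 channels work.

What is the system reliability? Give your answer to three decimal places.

0.986

R = Σ_{i=2}^{3} C(3,i) p^i (1−p)^{3−i} with p = 0.929
C(3,2)·0.929^2·0.071^1 = 0.18383
C(3,3)·0.929^3·0.071^0 = 0.80177
Sum = 0.986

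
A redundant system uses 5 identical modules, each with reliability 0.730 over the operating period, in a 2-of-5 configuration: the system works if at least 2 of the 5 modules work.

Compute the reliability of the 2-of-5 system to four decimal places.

R = Σ_{i=2}^{5} C(5,i) p^i (1−p)^{5−i} with p = 0.730
C(5,2)·0.730^2·0.270^3 = 0.104891
C(5,3)·0.730^3·0.270^2 = 0.283593
C(5,4)·0.730^4·0.270^1 = 0.383376
C(5,5)·0.730^5·0.270^0 = 0.207307
Sum = 0.9792

0.9792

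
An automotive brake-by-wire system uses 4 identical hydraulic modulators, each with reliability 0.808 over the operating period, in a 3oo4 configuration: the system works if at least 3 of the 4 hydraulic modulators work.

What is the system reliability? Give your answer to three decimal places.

R = Σ_{i=3}^{4} C(4,i) p^i (1−p)^{4−i} with p = 0.808
C(4,3)·0.808^3·0.192^1 = 0.40513
C(4,4)·0.808^4·0.192^0 = 0.42623
Sum = 0.831

0.831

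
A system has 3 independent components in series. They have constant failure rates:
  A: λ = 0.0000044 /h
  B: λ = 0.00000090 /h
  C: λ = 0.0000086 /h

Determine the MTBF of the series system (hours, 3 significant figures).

71900

Series of exponential components: λ_sys = Σ λ_i
λ_sys = 0.0000044 + 0.00000090 + 0.0000086 = 1.3900e-05 /h
MTBF = 1 / λ_sys = 71900 h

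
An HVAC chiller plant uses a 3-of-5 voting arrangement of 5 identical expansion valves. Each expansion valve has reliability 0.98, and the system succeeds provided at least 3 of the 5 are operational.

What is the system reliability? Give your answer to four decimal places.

R = Σ_{i=3}^{5} C(5,i) p^i (1−p)^{5−i} with p = 0.98
C(5,3)·0.98^3·0.02^2 = 0.003765
C(5,4)·0.98^4·0.02^1 = 0.092237
C(5,5)·0.98^5·0.02^0 = 0.903921
Sum = 0.9999

0.9999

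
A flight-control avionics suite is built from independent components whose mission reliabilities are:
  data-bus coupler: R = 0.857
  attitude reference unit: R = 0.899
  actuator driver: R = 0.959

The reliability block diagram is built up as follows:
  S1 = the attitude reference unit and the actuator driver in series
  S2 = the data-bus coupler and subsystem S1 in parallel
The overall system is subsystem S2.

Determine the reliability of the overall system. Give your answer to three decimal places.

0.980

Series (attitude reference unit and actuator driver): 0.89900 × 0.95900 = 0.86214
Parallel (data-bus coupler and [0.86214]): 1 − (1 − 0.85700)(1 − 0.86214) = 0.980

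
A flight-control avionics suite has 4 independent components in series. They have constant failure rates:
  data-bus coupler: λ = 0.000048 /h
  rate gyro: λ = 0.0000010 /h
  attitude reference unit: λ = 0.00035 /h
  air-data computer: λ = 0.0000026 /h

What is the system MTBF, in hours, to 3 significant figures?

2490

Series of exponential components: λ_sys = Σ λ_i
λ_sys = 0.000048 + 0.0000010 + 0.00035 + 0.0000026 = 4.0160e-04 /h
MTBF = 1 / λ_sys = 2490 h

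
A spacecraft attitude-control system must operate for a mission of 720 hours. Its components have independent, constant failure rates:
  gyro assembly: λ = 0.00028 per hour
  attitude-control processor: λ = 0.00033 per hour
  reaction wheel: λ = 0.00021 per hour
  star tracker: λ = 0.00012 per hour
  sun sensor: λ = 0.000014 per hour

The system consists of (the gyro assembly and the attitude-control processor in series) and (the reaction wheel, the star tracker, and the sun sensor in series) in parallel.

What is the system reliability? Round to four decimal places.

R(gyro assembly) = exp(−0.00028 × 720) = 0.817422
R(attitude-control processor) = exp(−0.00033 × 720) = 0.788518
R(reaction wheel) = exp(−0.00021 × 720) = 0.859676
R(star tracker) = exp(−0.00012 × 720) = 0.917227
R(sun sensor) = exp(−0.000014 × 720) = 0.989971
Series (gyro assembly and attitude-control processor): 0.817422 × 0.788518 = 0.644552
Series (reaction wheel, star tracker, and sun sensor): 0.859676 × 0.917227 × 0.989971 = 0.780610
Parallel ([0.644552] and [0.780610]): 1 − (1 − 0.644552)(1 − 0.780610) = 0.9220

0.9220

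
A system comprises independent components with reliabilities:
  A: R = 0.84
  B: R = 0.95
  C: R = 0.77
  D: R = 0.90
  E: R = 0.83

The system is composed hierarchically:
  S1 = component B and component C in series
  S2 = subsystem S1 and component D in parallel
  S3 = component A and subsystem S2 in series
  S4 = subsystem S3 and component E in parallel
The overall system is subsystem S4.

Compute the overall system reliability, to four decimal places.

Series (B and C): 0.950000 × 0.770000 = 0.731500
Parallel ([0.731500] and D): 1 − (1 − 0.731500)(1 − 0.900000) = 0.973150
Series (A and [0.973150]): 0.840000 × 0.973150 = 0.817446
Parallel ([0.817446] and E): 1 − (1 − 0.817446)(1 − 0.830000) = 0.9690

0.9690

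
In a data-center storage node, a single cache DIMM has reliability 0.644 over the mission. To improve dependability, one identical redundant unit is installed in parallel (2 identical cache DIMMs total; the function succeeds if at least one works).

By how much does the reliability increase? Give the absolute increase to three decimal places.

0.229

R_before = 0.644
R_after = 1 − (1 − 0.644)^2 = 0.873
ΔR = 0.873 − 0.644 = 0.229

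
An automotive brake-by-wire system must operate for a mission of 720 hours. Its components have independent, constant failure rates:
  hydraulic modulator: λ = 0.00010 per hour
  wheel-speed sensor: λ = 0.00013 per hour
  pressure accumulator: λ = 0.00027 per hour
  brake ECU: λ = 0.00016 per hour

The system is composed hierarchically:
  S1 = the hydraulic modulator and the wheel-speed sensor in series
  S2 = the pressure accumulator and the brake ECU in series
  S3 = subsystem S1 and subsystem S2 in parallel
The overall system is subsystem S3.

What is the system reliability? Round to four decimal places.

0.9594

R(hydraulic modulator) = exp(−0.00010 × 720) = 0.930531
R(wheel-speed sensor) = exp(−0.00013 × 720) = 0.910647
R(pressure accumulator) = exp(−0.00027 × 720) = 0.823329
R(brake ECU) = exp(−0.00016 × 720) = 0.891188
Series (hydraulic modulator and wheel-speed sensor): 0.930531 × 0.910647 = 0.847385
Series (pressure accumulator and brake ECU): 0.823329 × 0.891188 = 0.733741
Parallel ([0.847385] and [0.733741]): 1 − (1 − 0.847385)(1 − 0.733741) = 0.9594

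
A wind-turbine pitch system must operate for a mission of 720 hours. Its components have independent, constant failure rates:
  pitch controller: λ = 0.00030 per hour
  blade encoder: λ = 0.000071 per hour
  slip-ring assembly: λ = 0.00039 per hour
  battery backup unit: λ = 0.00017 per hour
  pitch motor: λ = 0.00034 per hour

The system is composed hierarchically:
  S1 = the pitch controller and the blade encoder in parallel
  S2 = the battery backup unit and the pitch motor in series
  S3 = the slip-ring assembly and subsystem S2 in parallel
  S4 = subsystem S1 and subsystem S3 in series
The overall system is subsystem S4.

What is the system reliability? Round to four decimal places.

0.9158

R(pitch controller) = exp(−0.00030 × 720) = 0.805735
R(blade encoder) = exp(−0.000071 × 720) = 0.950165
R(slip-ring assembly) = exp(−0.00039 × 720) = 0.755179
R(battery backup unit) = exp(−0.00017 × 720) = 0.884794
R(pitch motor) = exp(−0.00034 × 720) = 0.782861
Parallel (pitch controller and blade encoder): 1 − (1 − 0.805735)(1 − 0.950165) = 0.990319
Series (battery backup unit and pitch motor): 0.884794 × 0.782861 = 0.692671
Parallel (slip-ring assembly and [0.692671]): 1 − (1 − 0.755179)(1 − 0.692671) = 0.924759
Series ([0.990319] and [0.924759]): 0.990319 × 0.924759 = 0.9158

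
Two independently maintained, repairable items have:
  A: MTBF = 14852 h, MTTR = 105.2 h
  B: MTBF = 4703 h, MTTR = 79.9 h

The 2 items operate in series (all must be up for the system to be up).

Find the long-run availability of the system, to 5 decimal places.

0.97638

A(A) = MTBF/(MTBF+MTTR) = 14852/(14852+105.2) = 0.992967
A(B) = MTBF/(MTBF+MTTR) = 4703/(4703+79.9) = 0.983295
Series availability: 0.992967 × 0.983295 = 0.97638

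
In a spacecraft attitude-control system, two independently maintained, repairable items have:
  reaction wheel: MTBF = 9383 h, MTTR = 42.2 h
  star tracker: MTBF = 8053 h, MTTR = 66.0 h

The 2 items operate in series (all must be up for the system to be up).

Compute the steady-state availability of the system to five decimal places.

A(reaction wheel) = MTBF/(MTBF+MTTR) = 9383/(9383+42.2) = 0.995523
A(star tracker) = MTBF/(MTBF+MTTR) = 8053/(8053+66.0) = 0.991871
Series availability: 0.995523 × 0.991871 = 0.98743

0.98743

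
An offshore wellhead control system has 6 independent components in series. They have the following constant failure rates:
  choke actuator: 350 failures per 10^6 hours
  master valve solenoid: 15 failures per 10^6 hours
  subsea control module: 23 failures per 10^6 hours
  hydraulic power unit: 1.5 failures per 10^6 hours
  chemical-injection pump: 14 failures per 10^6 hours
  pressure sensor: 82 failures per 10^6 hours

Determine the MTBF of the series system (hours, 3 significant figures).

2060

Series of exponential components: λ_sys = Σ λ_i
λ_sys = 0.00035 + 0.000015 + 0.000023 + 0.0000015 + 0.000014 + 0.000082 = 4.8550e-04 /h
MTBF = 1 / λ_sys = 2060 h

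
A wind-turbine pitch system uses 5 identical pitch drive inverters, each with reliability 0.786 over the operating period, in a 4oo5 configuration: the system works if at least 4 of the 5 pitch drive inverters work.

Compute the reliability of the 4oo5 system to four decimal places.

0.7084

R = Σ_{i=4}^{5} C(5,i) p^i (1−p)^{5−i} with p = 0.786
C(5,4)·0.786^4·0.214^1 = 0.408389
C(5,5)·0.786^5·0.214^0 = 0.299994
Sum = 0.7084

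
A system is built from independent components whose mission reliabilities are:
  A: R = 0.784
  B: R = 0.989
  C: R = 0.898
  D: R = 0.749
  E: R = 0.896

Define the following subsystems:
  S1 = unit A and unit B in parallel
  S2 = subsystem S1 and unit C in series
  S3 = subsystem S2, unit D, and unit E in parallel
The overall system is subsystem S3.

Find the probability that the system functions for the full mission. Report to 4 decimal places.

Parallel (A and B): 1 − (1 − 0.784000)(1 − 0.989000) = 0.997624
Series ([0.997624] and C): 0.997624 × 0.898000 = 0.895866
Parallel ([0.895866], D, and E): 1 − (1 − 0.895866)(1 − 0.749000)(1 − 0.896000) = 0.9973

0.9973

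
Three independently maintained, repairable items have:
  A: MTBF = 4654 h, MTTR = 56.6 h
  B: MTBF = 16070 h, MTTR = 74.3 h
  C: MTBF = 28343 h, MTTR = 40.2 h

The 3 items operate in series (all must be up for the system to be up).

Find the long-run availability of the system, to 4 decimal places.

0.9820

A(A) = MTBF/(MTBF+MTTR) = 4654/(4654+56.6) = 0.987985
A(B) = MTBF/(MTBF+MTTR) = 16070/(16070+74.3) = 0.995398
A(C) = MTBF/(MTBF+MTTR) = 28343/(28343+40.2) = 0.998584
Series availability: 0.987985 × 0.995398 × 0.998584 = 0.9820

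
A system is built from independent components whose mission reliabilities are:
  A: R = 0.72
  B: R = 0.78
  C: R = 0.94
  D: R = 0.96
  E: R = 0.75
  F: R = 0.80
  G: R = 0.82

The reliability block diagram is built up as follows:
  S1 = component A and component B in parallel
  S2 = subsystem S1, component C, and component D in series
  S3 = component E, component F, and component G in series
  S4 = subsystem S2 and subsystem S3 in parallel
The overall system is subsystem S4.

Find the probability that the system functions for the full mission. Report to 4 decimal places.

0.9222

Parallel (A and B): 1 − (1 − 0.720000)(1 − 0.780000) = 0.938400
Series ([0.938400], C, and D): 0.938400 × 0.940000 × 0.960000 = 0.846812
Series (E, F, and G): 0.750000 × 0.800000 × 0.820000 = 0.492000
Parallel ([0.846812] and [0.492000]): 1 − (1 − 0.846812)(1 − 0.492000) = 0.9222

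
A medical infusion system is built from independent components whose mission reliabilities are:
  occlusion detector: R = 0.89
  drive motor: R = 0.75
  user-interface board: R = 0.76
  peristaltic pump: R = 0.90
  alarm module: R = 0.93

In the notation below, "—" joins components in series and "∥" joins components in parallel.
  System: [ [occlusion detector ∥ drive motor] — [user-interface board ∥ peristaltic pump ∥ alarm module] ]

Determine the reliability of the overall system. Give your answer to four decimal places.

Parallel (occlusion detector and drive motor): 1 − (1 − 0.890000)(1 − 0.750000) = 0.972500
Parallel (user-interface board, peristaltic pump, and alarm module): 1 − (1 − 0.760000)(1 − 0.900000)(1 − 0.930000) = 0.998320
Series ([0.972500] and [0.998320]): 0.972500 × 0.998320 = 0.9709

0.9709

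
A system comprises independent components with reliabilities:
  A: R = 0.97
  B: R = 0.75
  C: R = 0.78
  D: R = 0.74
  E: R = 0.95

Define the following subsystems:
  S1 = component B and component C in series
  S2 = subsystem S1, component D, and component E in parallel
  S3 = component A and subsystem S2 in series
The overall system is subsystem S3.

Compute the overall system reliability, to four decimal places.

Series (B and C): 0.750000 × 0.780000 = 0.585000
Parallel ([0.585000], D, and E): 1 − (1 − 0.585000)(1 − 0.740000)(1 − 0.950000) = 0.994605
Series (A and [0.994605]): 0.970000 × 0.994605 = 0.9648

0.9648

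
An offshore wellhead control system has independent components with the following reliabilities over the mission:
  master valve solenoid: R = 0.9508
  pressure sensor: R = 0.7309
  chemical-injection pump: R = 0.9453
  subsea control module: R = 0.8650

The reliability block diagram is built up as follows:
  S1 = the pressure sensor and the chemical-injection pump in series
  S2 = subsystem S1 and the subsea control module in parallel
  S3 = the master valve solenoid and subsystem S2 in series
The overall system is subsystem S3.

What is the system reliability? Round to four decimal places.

0.9111

Series (pressure sensor and chemical-injection pump): 0.730900 × 0.945300 = 0.690920
Parallel ([0.690920] and subsea control module): 1 − (1 − 0.690920)(1 − 0.865000) = 0.958274
Series (master valve solenoid and [0.958274]): 0.950800 × 0.958274 = 0.9111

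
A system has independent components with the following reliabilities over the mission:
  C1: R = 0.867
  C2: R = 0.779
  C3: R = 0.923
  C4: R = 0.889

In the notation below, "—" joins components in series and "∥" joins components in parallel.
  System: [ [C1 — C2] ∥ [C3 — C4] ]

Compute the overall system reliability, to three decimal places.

0.942

Series (C1 and C2): 0.86700 × 0.77900 = 0.67539
Series (C3 and C4): 0.92300 × 0.88900 = 0.82055
Parallel ([0.67539] and [0.82055]): 1 − (1 − 0.67539)(1 − 0.82055) = 0.942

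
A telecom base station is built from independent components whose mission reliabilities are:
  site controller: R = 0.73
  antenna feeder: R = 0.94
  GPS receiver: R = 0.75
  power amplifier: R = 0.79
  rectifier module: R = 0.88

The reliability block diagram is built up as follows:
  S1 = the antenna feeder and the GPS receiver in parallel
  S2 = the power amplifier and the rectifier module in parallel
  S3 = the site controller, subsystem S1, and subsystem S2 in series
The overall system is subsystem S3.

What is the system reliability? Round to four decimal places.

Parallel (antenna feeder and GPS receiver): 1 − (1 − 0.940000)(1 − 0.750000) = 0.985000
Parallel (power amplifier and rectifier module): 1 − (1 − 0.790000)(1 − 0.880000) = 0.974800
Series (site controller, [0.985000], and [0.974800]): 0.730000 × 0.985000 × 0.974800 = 0.7009

0.7009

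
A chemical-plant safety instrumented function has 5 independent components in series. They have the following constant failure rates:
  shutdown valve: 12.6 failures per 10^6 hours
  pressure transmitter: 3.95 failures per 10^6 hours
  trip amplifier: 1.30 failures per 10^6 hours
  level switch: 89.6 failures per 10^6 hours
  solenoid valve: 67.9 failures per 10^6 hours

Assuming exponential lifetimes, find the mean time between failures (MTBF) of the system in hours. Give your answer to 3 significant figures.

5700

Series of exponential components: λ_sys = Σ λ_i
λ_sys = 0.0000126 + 0.00000395 + 0.00000130 + 0.0000896 + 0.0000679 = 1.7535e-04 /h
MTBF = 1 / λ_sys = 5700 h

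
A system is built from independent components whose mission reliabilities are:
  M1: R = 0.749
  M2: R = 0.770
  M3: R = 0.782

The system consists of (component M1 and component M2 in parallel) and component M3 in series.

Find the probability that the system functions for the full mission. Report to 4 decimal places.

0.7369

Parallel (M1 and M2): 1 − (1 − 0.749000)(1 − 0.770000) = 0.942270
Series ([0.942270] and M3): 0.942270 × 0.782000 = 0.7369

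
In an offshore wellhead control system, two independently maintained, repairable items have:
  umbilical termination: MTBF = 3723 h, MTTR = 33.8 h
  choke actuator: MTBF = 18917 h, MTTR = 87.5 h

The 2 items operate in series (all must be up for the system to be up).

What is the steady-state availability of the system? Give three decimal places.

A(umbilical termination) = MTBF/(MTBF+MTTR) = 3723/(3723+33.8) = 0.991003
A(choke actuator) = MTBF/(MTBF+MTTR) = 18917/(18917+87.5) = 0.995396
Series availability: 0.991003 × 0.995396 = 0.986

0.986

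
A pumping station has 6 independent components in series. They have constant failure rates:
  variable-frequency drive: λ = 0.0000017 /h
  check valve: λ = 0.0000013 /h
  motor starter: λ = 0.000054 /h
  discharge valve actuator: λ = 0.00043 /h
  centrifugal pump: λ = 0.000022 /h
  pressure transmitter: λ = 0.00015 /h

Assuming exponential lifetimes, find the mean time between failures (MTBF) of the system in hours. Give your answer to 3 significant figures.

1520

Series of exponential components: λ_sys = Σ λ_i
λ_sys = 0.0000017 + 0.0000013 + 0.000054 + 0.00043 + 0.000022 + 0.00015 = 6.5900e-04 /h
MTBF = 1 / λ_sys = 1520 h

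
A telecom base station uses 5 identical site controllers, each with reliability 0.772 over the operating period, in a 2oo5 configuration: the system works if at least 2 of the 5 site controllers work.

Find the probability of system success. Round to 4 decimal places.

R = Σ_{i=2}^{5} C(5,i) p^i (1−p)^{5−i} with p = 0.772
C(5,2)·0.772^2·0.228^3 = 0.070638
C(5,3)·0.772^3·0.228^2 = 0.239178
C(5,4)·0.772^4·0.228^1 = 0.404924
C(5,5)·0.772^5·0.228^0 = 0.274212
Sum = 0.9890

0.9890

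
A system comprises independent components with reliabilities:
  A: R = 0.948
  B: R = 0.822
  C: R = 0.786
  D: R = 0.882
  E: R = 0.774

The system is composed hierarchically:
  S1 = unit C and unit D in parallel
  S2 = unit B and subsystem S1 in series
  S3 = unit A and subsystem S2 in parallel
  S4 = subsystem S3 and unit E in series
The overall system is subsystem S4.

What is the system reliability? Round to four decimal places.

0.7660

Parallel (C and D): 1 − (1 − 0.786000)(1 − 0.882000) = 0.974748
Series (B and [0.974748]): 0.822000 × 0.974748 = 0.801243
Parallel (A and [0.801243]): 1 − (1 − 0.948000)(1 − 0.801243) = 0.989665
Series ([0.989665] and E): 0.989665 × 0.774000 = 0.7660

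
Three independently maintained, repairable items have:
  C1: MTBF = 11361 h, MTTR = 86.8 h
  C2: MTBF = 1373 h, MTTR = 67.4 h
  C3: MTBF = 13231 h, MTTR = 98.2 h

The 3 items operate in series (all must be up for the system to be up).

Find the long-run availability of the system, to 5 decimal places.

A(C1) = MTBF/(MTBF+MTTR) = 11361/(11361+86.8) = 0.992418
A(C2) = MTBF/(MTBF+MTTR) = 1373/(1373+67.4) = 0.953207
A(C3) = MTBF/(MTBF+MTTR) = 13231/(13231+98.2) = 0.992633
Series availability: 0.992418 × 0.953207 × 0.992633 = 0.93901

0.93901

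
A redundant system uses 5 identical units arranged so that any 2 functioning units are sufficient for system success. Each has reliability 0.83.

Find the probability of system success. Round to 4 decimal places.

R = Σ_{i=2}^{5} C(5,i) p^i (1−p)^{5−i} with p = 0.83
C(5,2)·0.83^2·0.17^3 = 0.033846
C(5,3)·0.83^3·0.17^2 = 0.165246
C(5,4)·0.83^4·0.17^1 = 0.403396
C(5,5)·0.83^5·0.17^0 = 0.393904
Sum = 0.9964

0.9964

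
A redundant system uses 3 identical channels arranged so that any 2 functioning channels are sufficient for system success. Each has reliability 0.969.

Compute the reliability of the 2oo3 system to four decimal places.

0.9972

R = Σ_{i=2}^{3} C(3,i) p^i (1−p)^{3−i} with p = 0.969
C(3,2)·0.969^2·0.031^1 = 0.087323
C(3,3)·0.969^3·0.031^0 = 0.909853
Sum = 0.9972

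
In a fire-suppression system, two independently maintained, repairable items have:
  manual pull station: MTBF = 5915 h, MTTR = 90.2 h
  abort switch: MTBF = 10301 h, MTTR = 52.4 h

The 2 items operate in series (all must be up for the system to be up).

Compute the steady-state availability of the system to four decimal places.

0.9800

A(manual pull station) = MTBF/(MTBF+MTTR) = 5915/(5915+90.2) = 0.984980
A(abort switch) = MTBF/(MTBF+MTTR) = 10301/(10301+52.4) = 0.994939
Series availability: 0.984980 × 0.994939 = 0.9800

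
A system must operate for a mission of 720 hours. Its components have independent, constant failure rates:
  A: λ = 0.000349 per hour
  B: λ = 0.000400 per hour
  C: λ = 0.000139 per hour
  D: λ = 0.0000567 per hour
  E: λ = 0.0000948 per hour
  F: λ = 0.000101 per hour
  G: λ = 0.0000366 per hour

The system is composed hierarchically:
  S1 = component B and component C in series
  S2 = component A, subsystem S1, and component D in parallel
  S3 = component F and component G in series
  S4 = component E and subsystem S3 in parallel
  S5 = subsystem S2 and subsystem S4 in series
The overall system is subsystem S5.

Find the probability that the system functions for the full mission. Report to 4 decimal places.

R(A) = exp(−0.000349 × 720) = 0.777805
R(B) = exp(−0.000400 × 720) = 0.749762
R(C) = exp(−0.000139 × 720) = 0.904765
R(D) = exp(−0.0000567 × 720) = 0.959998
R(E) = exp(−0.0000948 × 720) = 0.934021
R(F) = exp(−0.000101 × 720) = 0.929861
R(G) = exp(−0.0000366 × 720) = 0.973992
Series (B and C): 0.749762 × 0.904765 = 0.678358
Parallel (A, [0.678358], and D): 1 − (1 − 0.777805)(1 − 0.678358)(1 − 0.959998) = 0.997141
Series (F and G): 0.929861 × 0.973992 = 0.905677
Parallel (E and [0.905677]): 1 − (1 − 0.934021)(1 − 0.905677) = 0.993777
Series ([0.997141] and [0.993777]): 0.997141 × 0.993777 = 0.9909

0.9909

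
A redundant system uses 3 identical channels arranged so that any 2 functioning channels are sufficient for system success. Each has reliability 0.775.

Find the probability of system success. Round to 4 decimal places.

R = Σ_{i=2}^{3} C(3,i) p^i (1−p)^{3−i} with p = 0.775
C(3,2)·0.775^2·0.225^1 = 0.405422
C(3,3)·0.775^3·0.225^0 = 0.465484
Sum = 0.8709

0.8709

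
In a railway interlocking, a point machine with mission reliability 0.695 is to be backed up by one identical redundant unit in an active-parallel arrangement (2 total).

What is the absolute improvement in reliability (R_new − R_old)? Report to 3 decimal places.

0.212

R_before = 0.695
R_after = 1 − (1 − 0.695)^2 = 0.907
ΔR = 0.907 − 0.695 = 0.212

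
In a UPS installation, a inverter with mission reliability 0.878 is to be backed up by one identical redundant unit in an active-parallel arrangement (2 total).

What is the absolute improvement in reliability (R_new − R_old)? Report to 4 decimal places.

R_before = 0.878
R_after = 1 − (1 − 0.878)^2 = 0.9851
ΔR = 0.9851 − 0.878 = 0.1071

0.1071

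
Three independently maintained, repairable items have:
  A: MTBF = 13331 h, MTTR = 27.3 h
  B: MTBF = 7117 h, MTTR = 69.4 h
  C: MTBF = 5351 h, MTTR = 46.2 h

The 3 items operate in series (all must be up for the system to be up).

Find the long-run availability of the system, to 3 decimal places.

0.980

A(A) = MTBF/(MTBF+MTTR) = 13331/(13331+27.3) = 0.997956
A(B) = MTBF/(MTBF+MTTR) = 7117/(7117+69.4) = 0.990343
A(C) = MTBF/(MTBF+MTTR) = 5351/(5351+46.2) = 0.991440
Series availability: 0.997956 × 0.990343 × 0.991440 = 0.980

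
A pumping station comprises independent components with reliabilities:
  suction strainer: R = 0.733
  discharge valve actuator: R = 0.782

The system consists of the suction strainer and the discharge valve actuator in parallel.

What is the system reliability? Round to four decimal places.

0.9418

Parallel (suction strainer and discharge valve actuator): 1 − (1 − 0.733000)(1 − 0.782000) = 0.9418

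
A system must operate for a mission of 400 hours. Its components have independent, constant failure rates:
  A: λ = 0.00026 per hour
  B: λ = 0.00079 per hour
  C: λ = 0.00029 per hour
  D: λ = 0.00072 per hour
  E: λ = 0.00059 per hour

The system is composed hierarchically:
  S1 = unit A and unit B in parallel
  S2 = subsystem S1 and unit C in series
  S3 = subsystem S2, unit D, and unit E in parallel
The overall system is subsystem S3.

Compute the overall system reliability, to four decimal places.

0.9930

R(A) = exp(−0.00026 × 400) = 0.901225
R(B) = exp(−0.00079 × 400) = 0.729059
R(C) = exp(−0.00029 × 400) = 0.890475
R(D) = exp(−0.00072 × 400) = 0.749762
R(E) = exp(−0.00059 × 400) = 0.789781
Parallel (A and B): 1 − (1 − 0.901225)(1 − 0.729059) = 0.973238
Series ([0.973238] and C): 0.973238 × 0.890475 = 0.866644
Parallel ([0.866644], D, and E): 1 − (1 − 0.866644)(1 − 0.749762)(1 − 0.789781) = 0.9930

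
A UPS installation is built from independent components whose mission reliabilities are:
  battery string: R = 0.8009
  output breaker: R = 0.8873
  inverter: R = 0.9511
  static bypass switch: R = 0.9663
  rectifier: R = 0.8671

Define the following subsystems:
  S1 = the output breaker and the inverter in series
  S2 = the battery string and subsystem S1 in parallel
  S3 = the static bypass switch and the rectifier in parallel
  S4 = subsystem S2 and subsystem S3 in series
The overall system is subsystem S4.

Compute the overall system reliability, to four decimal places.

Series (output breaker and inverter): 0.887300 × 0.951100 = 0.843911
Parallel (battery string and [0.843911]): 1 − (1 − 0.800900)(1 − 0.843911) = 0.968923
Parallel (static bypass switch and rectifier): 1 − (1 − 0.966300)(1 − 0.867100) = 0.995521
Series ([0.968923] and [0.995521]): 0.968923 × 0.995521 = 0.9646

0.9646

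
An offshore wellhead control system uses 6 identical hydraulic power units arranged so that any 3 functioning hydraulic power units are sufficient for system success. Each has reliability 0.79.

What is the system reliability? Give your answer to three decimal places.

0.980

R = Σ_{i=3}^{6} C(6,i) p^i (1−p)^{6−i} with p = 0.79
C(6,3)·0.79^3·0.21^3 = 0.09132
C(6,4)·0.79^4·0.21^2 = 0.25765
C(6,5)·0.79^5·0.21^1 = 0.38771
C(6,6)·0.79^6·0.21^0 = 0.24309
Sum = 0.980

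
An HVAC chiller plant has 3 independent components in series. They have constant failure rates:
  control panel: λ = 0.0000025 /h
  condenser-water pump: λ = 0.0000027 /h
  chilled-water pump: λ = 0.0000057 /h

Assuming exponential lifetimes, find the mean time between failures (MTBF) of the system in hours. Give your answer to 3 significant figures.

Series of exponential components: λ_sys = Σ λ_i
λ_sys = 0.0000025 + 0.0000027 + 0.0000057 = 1.0900e-05 /h
MTBF = 1 / λ_sys = 91700 h

91700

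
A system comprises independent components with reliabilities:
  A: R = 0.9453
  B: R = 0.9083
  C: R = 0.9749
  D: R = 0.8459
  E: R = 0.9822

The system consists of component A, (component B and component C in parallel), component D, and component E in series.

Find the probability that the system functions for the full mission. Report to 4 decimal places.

0.7836

Parallel (B and C): 1 − (1 − 0.908300)(1 − 0.974900) = 0.997698
Series (A, [0.997698], D, and E): 0.945300 × 0.997698 × 0.845900 × 0.982200 = 0.7836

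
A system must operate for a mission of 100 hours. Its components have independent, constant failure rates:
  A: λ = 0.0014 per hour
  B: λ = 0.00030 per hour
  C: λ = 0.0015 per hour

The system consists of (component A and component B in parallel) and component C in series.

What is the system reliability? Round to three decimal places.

R(A) = exp(−0.0014 × 100) = 0.86936
R(B) = exp(−0.00030 × 100) = 0.97045
R(C) = exp(−0.0015 × 100) = 0.86071
Parallel (A and B): 1 − (1 − 0.86936)(1 − 0.97045) = 0.99614
Series ([0.99614] and C): 0.99614 × 0.86071 = 0.857

0.857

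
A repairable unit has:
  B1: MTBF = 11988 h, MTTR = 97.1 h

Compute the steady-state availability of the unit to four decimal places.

A(B1) = MTBF/(MTBF+MTTR) = 11988/(11988+97.1) = 0.9920

0.9920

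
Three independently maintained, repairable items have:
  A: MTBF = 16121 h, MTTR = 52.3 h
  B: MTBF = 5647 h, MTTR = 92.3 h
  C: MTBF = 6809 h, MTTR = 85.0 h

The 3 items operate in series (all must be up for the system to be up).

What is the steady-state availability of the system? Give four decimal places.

0.9686

A(A) = MTBF/(MTBF+MTTR) = 16121/(16121+52.3) = 0.996766
A(B) = MTBF/(MTBF+MTTR) = 5647/(5647+92.3) = 0.983918
A(C) = MTBF/(MTBF+MTTR) = 6809/(6809+85.0) = 0.987670
Series availability: 0.996766 × 0.983918 × 0.987670 = 0.9686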